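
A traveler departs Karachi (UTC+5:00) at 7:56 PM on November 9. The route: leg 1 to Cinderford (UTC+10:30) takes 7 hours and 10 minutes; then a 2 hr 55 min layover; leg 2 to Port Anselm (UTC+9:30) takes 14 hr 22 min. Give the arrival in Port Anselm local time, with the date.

12:53 AM on November 11

Convert departure to UTC: 7:56 PM − 5:00 = 2:56 PM UTC on Nov 9.
Add 7 hours 10 minutes leg 1 → 10:06 PM UTC.
Add 2 hours 55 minutes layover in Cinderford → 1:01 AM UTC (Nov 10).
Add 14 hours and 22 minutes leg 2 → 3:23 PM UTC.
Port Anselm is UTC+9:30, so local arrival = 3:23 PM + 9:30 = 12:53 AM on Nov 11.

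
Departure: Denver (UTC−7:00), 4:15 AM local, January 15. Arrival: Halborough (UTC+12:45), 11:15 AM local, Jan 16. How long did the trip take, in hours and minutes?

11 hours 15 minutes

Departure in UTC: 4:15 AM + 7:00 = 11:15 AM on Jan 15.
Arrival in UTC: 11:15 AM − 12:45 = 10:30 PM on Jan 15.
Elapsed = 10:30 PM − 11:15 AM = 11 hours 15 minutes.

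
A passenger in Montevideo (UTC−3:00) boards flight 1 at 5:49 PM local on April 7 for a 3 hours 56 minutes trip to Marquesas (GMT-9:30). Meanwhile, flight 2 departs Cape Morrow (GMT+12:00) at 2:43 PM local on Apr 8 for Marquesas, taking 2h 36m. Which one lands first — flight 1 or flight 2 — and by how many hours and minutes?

the first, by 4 hours 34 minutes

Flight 1 in UTC: 5:49 PM + 3:00 = 8:49 PM on Apr 7.
+3 hours and 56 minutes → arrive 12:45 AM UTC on Apr 8.
Flight 2 in UTC: 2:43 PM − 12:00 = 2:43 AM on Apr 8.
+2 hours and 36 minutes → arrive 5:19 AM UTC on Apr 8.
Flight 1 lands earlier by 4 hours 34 minutes.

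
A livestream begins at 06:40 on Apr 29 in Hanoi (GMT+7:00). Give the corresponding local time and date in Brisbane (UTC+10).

09:40 on Apr 29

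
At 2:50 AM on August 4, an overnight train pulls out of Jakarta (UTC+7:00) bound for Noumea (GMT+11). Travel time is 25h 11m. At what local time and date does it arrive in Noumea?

8:01 AM on Aug 5

Convert departure to UTC: 2:50 AM − 7:00 = 7:50 PM UTC on Aug 3.
Add 25 hours 11 minutes travel time → 9:01 PM UTC (Aug 4).
Noumea is UTC+11:00, so local arrival = 9:01 PM + 11:00 = 8:01 AM on Aug 5.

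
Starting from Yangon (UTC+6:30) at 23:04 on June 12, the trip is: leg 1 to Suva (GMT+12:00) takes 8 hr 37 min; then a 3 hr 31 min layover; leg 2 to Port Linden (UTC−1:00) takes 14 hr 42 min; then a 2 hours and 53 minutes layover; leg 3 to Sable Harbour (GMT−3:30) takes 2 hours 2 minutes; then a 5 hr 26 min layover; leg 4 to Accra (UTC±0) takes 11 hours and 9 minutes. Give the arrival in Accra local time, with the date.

Convert departure to UTC: 23:04 − 6:30 = 16:34 UTC on Jun 12.
Add 8 hours 37 minutes leg 1 → 01:11 UTC (Jun 13).
Add 3 hours and 31 minutes layover in Suva → 04:42 UTC.
Add 14 hours and 42 minutes leg 2 → 19:24 UTC.
Add 2 hours 53 minutes layover in Port Linden → 22:17 UTC.
Add 2 hours 2 minutes leg 3 → 00:19 UTC (Jun 14).
Add 5 hours 26 minutes layover in Sable Harbour → 05:45 UTC.
Add 11 hours and 9 minutes leg 4 → 16:54 UTC.
Accra is UTC+0, so local arrival is the same: 16:54 on Jun 14.

16:54 on Jun 14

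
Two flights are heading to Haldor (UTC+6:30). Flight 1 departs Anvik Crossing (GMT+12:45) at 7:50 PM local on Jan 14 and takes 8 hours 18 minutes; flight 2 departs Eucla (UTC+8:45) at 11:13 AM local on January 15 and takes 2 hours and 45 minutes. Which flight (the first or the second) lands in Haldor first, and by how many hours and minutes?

Flight 1 in UTC: 7:50 PM − 12:45 = 7:05 AM on Jan 14.
+8 hours 18 minutes → arrive 3:23 PM UTC on Jan 14.
Flight 2 in UTC: 11:13 AM − 8:45 = 2:28 AM on Jan 15.
+2 hours and 45 minutes → arrive 5:13 AM UTC on Jan 15.
Flight 1 lands earlier by 13 hours 50 minutes.

the first, by 13 hours 50 minutes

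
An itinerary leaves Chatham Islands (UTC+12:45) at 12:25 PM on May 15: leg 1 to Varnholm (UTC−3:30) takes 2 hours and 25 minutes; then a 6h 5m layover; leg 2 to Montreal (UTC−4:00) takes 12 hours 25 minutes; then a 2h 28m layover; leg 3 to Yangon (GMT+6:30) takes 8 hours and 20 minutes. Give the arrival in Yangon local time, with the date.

Convert departure to UTC: 12:25 PM − 12:45 = 11:40 PM UTC on May 14.
Add 2 hours 25 minutes leg 1 → 2:05 AM UTC (May 15).
Add 6 hours 5 minutes layover in Varnholm → 8:10 AM UTC.
Add 12 hours 25 minutes leg 2 → 8:35 PM UTC.
Add 2 hours 28 minutes layover in Montreal → 11:03 PM UTC.
Add 8 hours and 20 minutes leg 3 → 7:23 AM UTC (May 16).
Yangon is UTC+6:30, so local arrival = 7:23 AM + 6:30 = 1:53 PM on May 16.

1:53 PM on May 16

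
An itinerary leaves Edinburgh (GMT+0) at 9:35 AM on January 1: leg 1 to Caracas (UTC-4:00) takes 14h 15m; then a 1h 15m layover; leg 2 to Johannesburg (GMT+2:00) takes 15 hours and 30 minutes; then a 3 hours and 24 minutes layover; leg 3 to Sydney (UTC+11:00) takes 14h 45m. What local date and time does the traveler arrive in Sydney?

9:44 PM on January 3

Edinburgh is at UTC+0, so departure is already 9:35 AM UTC on Jan 1.
Add 14 hours and 15 minutes leg 1 → 11:50 PM UTC.
Add 1 hour and 15 minutes layover in Caracas → 1:05 AM UTC (Jan 2).
Add 15 hours 30 minutes leg 2 → 4:35 PM UTC.
Add 3 hours 24 minutes layover in Johannesburg → 7:59 PM UTC.
Add 14 hours and 45 minutes leg 3 → 10:44 AM UTC (Jan 3).
Sydney is UTC+11:00, so local arrival = 10:44 AM + 11:00 = 9:44 PM on Jan 3.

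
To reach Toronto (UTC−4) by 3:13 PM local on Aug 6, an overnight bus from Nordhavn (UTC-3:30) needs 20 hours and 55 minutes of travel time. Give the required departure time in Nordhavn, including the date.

6:48 PM on August 5

Target arrival in UTC: 3:13 PM + 4:00 = 7:13 PM on Aug 6.
Subtract 20 hours 55 minutes → departure 10:18 PM UTC on Aug 5.
Nordhavn is UTC−3:30: 10:18 PM − 3:30 = 6:48 PM on Aug 5.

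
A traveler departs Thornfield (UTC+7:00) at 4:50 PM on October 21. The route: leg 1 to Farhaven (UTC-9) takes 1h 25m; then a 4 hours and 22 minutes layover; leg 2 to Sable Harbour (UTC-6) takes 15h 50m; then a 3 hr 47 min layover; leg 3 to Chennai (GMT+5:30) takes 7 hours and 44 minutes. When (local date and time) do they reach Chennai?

12:28 AM on October 23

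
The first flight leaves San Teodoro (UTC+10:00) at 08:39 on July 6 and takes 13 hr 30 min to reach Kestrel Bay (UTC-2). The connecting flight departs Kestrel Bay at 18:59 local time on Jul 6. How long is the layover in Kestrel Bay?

8 hours 50 minutes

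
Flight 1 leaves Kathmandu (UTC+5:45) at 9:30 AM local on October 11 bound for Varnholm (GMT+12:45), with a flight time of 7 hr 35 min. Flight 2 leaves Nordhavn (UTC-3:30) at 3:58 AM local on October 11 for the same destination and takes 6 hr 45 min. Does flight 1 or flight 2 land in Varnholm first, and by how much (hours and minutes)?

Flight 1 in UTC: 9:30 AM − 5:45 = 3:45 AM on Oct 11.
+7 hours and 35 minutes → arrive 11:20 AM UTC on Oct 11.
Flight 2 in UTC: 3:58 AM + 3:30 = 7:28 AM on Oct 11.
+6 hours and 45 minutes → arrive 2:13 PM UTC on Oct 11.
Flight 1 lands earlier by 2 hours 53 minutes.

the first, by 2 hours 53 minutes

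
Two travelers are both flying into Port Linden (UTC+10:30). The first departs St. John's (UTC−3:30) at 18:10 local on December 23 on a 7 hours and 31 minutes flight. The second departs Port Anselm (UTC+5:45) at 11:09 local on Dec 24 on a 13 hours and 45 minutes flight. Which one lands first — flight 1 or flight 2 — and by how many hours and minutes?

the first, by 13 hours 58 minutes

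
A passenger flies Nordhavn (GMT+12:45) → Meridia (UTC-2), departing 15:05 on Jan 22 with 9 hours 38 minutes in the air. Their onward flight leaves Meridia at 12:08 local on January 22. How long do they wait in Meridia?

Convert departure to UTC: 15:05 − 12:45 = 02:20 UTC on Jan 22.
Add 9 hours and 38 minutes flight time → 11:58 UTC.
Meridia is UTC−2:00, so local arrival = 11:58 − 2:00 = 09:58 on Jan 22.
Layover = 12:08 − 09:58 = 2 hours 10 minutes.

2 hours 10 minutes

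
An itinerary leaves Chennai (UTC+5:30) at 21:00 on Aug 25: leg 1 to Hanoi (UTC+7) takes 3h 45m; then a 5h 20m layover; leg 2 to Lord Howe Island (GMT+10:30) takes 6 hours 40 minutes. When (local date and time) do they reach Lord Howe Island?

17:45 on August 26

Convert departure to UTC: 21:00 − 5:30 = 15:30 UTC on Aug 25.
Add 3 hours and 45 minutes leg 1 → 19:15 UTC.
Add 5 hours and 20 minutes layover in Hanoi → 00:35 UTC (Aug 26).
Add 6 hours 40 minutes leg 2 → 07:15 UTC.
Lord Howe Island is UTC+10:30, so local arrival = 07:15 + 10:30 = 17:45 on Aug 26.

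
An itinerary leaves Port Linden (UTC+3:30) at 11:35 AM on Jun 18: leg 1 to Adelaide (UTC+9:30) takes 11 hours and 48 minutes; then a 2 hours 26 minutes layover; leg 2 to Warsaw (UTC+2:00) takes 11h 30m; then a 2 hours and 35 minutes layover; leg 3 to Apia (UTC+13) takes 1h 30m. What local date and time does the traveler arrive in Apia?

2:54 AM on Jun 20

Convert departure to UTC: 11:35 AM − 3:30 = 8:05 AM UTC on Jun 18.
Add 11 hours and 48 minutes leg 1 → 7:53 PM UTC.
Add 2 hours and 26 minutes layover in Adelaide → 10:19 PM UTC.
Add 11 hours 30 minutes leg 2 → 9:49 AM UTC (Jun 19).
Add 2 hours 35 minutes layover in Warsaw → 12:24 PM UTC.
Add 1 hour 30 minutes leg 3 → 1:54 PM UTC.
Apia is UTC+13:00, so local arrival = 1:54 PM + 13:00 = 2:54 AM on Jun 20.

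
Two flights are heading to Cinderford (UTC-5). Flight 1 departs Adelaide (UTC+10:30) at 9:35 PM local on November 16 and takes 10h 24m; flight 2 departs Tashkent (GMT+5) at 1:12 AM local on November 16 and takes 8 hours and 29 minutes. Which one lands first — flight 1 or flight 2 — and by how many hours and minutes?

Flight 1 in UTC: 9:35 PM − 10:30 = 11:05 AM on Nov 16.
+10 hours 24 minutes → arrive 9:29 PM UTC on Nov 16.
Flight 2 in UTC: 1:12 AM − 5:00 = 8:12 PM on Nov 15.
+8 hours 29 minutes → arrive 4:41 AM UTC on Nov 16.
Flight 2 lands earlier by 16 hours 48 minutes.

the second, by 16 hours 48 minutes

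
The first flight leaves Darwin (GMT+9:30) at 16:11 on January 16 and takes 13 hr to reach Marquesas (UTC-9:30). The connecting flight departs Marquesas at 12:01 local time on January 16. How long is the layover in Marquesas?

1 hour 50 minutes

Convert departure to UTC: 16:11 − 9:30 = 06:41 UTC on Jan 16.
Add 13 hours flight time → 19:41 UTC.
Marquesas is UTC−9:30, so local arrival = 19:41 − 9:30 = 10:11 on Jan 16.
Layover = 12:01 − 10:11 = 1 hour 50 minutes.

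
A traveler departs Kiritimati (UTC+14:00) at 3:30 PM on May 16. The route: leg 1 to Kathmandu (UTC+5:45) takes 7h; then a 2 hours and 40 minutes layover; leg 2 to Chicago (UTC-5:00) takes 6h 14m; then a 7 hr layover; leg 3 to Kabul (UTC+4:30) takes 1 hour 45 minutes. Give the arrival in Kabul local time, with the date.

Convert departure to UTC: 3:30 PM − 14:00 = 1:30 AM UTC on May 16.
Add 7 hours leg 1 → 8:30 AM UTC.
Add 2 hours 40 minutes layover in Kathmandu → 11:10 AM UTC.
Add 6 hours 14 minutes leg 2 → 5:24 PM UTC.
Add 7 hours layover in Chicago → 12:24 AM UTC (May 17).
Add 1 hour 45 minutes leg 3 → 2:09 AM UTC.
Kabul is UTC+4:30, so local arrival = 2:09 AM + 4:30 = 6:39 AM on May 17.

6:39 AM on May 17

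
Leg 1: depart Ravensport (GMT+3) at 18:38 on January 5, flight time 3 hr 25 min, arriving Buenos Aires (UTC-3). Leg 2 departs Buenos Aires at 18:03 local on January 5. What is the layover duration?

2 hours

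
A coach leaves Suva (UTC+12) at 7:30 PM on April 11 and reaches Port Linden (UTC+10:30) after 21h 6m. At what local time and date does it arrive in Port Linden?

Convert departure to UTC: 7:30 PM − 12:00 = 7:30 AM UTC on Apr 11.
Add 21 hours and 6 minutes travel time → 4:36 AM UTC (Apr 12).
Port Linden is UTC+10:30, so local arrival = 4:36 AM + 10:30 = 3:06 PM on Apr 12.

3:06 PM on Apr 12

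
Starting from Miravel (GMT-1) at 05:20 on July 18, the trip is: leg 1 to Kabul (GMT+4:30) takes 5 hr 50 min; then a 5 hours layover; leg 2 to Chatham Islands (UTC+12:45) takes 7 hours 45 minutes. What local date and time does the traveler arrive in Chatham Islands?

13:40 on Jul 19

Convert departure to UTC: 05:20 + 1:00 = 06:20 UTC on Jul 18.
Add 5 hours and 50 minutes leg 1 → 12:10 UTC.
Add 5 hours layover in Kabul → 17:10 UTC.
Add 7 hours 45 minutes leg 2 → 00:55 UTC (Jul 19).
Chatham Islands is UTC+12:45, so local arrival = 00:55 + 12:45 = 13:40 on Jul 19.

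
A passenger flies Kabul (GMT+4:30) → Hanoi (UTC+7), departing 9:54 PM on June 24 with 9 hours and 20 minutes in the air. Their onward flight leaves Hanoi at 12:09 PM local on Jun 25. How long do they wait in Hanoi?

Convert departure to UTC: 9:54 PM − 4:30 = 5:24 PM UTC on Jun 24.
Add 9 hours and 20 minutes flight time → 2:44 AM UTC (Jun 25).
Hanoi is UTC+7:00, so local arrival = 2:44 AM + 7:00 = 9:44 AM on Jun 25.
Layover = 12:09 PM − 9:44 AM = 2 hours 25 minutes.

2 hours 25 minutes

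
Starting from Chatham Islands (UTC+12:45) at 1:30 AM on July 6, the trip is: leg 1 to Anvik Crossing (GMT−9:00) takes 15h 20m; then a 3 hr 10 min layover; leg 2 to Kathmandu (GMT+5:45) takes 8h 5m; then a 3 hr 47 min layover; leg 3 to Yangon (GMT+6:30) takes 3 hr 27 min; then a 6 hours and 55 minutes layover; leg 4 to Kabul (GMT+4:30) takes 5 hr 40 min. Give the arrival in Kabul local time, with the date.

3:39 PM on Jul 7

Convert departure to UTC: 1:30 AM − 12:45 = 12:45 PM UTC on Jul 5.
Add 15 hours 20 minutes leg 1 → 4:05 AM UTC (Jul 6).
Add 3 hours and 10 minutes layover in Anvik Crossing → 7:15 AM UTC.
Add 8 hours 5 minutes leg 2 → 3:20 PM UTC.
Add 3 hours and 47 minutes layover in Kathmandu → 7:07 PM UTC.
Add 3 hours 27 minutes leg 3 → 10:34 PM UTC.
Add 6 hours and 55 minutes layover in Yangon → 5:29 AM UTC (Jul 7).
Add 5 hours and 40 minutes leg 4 → 11:09 AM UTC.
Kabul is UTC+4:30, so local arrival = 11:09 AM + 4:30 = 3:39 PM on Jul 7.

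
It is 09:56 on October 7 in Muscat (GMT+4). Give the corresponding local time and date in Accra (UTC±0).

Accra is 4:00 behind Muscat.
Shift by the zone difference: 09:56 − 4:00 = 05:56 on Oct 7 in Accra.

05:56 on Oct 7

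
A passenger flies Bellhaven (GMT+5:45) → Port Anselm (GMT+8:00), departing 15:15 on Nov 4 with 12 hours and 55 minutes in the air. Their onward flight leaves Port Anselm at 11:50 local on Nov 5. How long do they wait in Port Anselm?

Convert departure to UTC: 15:15 − 5:45 = 09:30 UTC on Nov 4.
Add 12 hours 55 minutes flight time → 22:25 UTC.
Port Anselm is UTC+8:00, so local arrival = 22:25 + 8:00 = 06:25 on Nov 5.
Layover = 11:50 − 06:25 = 5 hours 25 minutes.

5 hours 25 minutes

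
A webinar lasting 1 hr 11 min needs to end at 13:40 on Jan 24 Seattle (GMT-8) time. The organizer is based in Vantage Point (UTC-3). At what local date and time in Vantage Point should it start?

17:29 on January 24

Target end time in UTC: 13:40 + 8:00 = 21:40 on Jan 24.
Subtract 1 hour 11 minutes → start 20:29 UTC on Jan 24.
Vantage Point is UTC−3:00: 20:29 − 3:00 = 17:29 on Jan 24.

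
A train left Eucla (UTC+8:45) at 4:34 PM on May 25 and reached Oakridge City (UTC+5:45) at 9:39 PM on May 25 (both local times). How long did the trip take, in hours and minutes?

8 hours 5 minutes

Oakridge City is 3:00 behind Eucla.
Clock-face elapsed time (ignoring zones) is 5 hours 5 minutes.
Actual elapsed = 5 hours 5 minutes + 3:00 = 8 hours 5 minutes.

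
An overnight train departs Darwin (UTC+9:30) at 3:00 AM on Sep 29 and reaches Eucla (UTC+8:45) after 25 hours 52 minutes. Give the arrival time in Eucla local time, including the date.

4:07 AM on September 30

Convert departure to UTC: 3:00 AM − 9:30 = 5:30 PM UTC on Sep 28.
Add 25 hours 52 minutes travel time → 7:22 PM UTC (Sep 29).
Eucla is UTC+8:45, so local arrival = 7:22 PM + 8:45 = 4:07 AM on Sep 30.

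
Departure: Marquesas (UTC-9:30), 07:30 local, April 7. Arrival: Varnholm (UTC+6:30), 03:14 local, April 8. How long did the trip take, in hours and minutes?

3 hours 44 minutes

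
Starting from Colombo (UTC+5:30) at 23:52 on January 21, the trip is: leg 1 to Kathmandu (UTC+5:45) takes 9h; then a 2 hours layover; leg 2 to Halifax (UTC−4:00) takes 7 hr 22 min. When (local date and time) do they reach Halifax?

Convert departure to UTC: 23:52 − 5:30 = 18:22 UTC on Jan 21.
Add 9 hours leg 1 → 03:22 UTC (Jan 22).
Add 2 hours layover in Kathmandu → 05:22 UTC.
Add 7 hours and 22 minutes leg 2 → 12:44 UTC.
Halifax is UTC−4:00, so local arrival = 12:44 − 4:00 = 08:44 on Jan 22.

08:44 on Jan 22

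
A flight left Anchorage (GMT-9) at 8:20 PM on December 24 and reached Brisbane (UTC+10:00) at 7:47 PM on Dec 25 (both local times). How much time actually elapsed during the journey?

4 hours 27 minutes

Brisbane is 19:00 ahead of Anchorage.
Clock-face elapsed time (ignoring zones) is 23 hours 27 minutes.
Actual elapsed = 23 hours 27 minutes − 19:00 = 4 hours 27 minutes.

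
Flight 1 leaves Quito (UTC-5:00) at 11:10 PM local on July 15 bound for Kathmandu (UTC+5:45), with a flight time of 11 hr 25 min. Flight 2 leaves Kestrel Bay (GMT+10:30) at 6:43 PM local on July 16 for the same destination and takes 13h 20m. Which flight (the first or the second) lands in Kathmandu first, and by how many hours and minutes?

the first, by 5 hours 58 minutes

Flight 1 in UTC: 11:10 PM + 5:00 = 4:10 AM on Jul 16.
+11 hours 25 minutes → arrive 3:35 PM UTC on Jul 16.
Flight 2 in UTC: 6:43 PM − 10:30 = 8:13 AM on Jul 16.
+13 hours 20 minutes → arrive 9:33 PM UTC on Jul 16.
Flight 1 lands earlier by 5 hours 58 minutes.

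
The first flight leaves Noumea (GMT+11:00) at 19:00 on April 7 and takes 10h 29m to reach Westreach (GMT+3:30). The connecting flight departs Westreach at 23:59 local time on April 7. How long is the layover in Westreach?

2 hours

Convert departure to UTC: 19:00 − 11:00 = 08:00 UTC on Apr 7.
Add 10 hours and 29 minutes flight time → 18:29 UTC.
Westreach is UTC+3:30, so local arrival = 18:29 + 3:30 = 21:59 on Apr 7.
Layover = 23:59 − 21:59 = 2 hours.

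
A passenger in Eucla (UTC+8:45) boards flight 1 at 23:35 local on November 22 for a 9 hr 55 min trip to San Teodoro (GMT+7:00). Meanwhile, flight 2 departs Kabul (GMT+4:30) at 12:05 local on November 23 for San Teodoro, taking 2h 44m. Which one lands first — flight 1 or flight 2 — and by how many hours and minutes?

the first, by 9 hours 34 minutes

Flight 1 in UTC: 23:35 − 8:45 = 14:50 on Nov 22.
+9 hours and 55 minutes → arrive 00:45 UTC on Nov 23.
Flight 2 in UTC: 12:05 − 4:30 = 07:35 on Nov 23.
+2 hours 44 minutes → arrive 10:19 UTC on Nov 23.
Flight 1 lands earlier by 9 hours 34 minutes.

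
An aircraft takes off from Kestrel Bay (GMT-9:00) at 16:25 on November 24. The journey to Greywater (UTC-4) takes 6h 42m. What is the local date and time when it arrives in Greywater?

04:07 on Nov 25

Convert departure to UTC: 16:25 + 9:00 = 01:25 UTC on Nov 25.
Add 6 hours 42 minutes travel time → 08:07 UTC.
Greywater is UTC−4:00, so local arrival = 08:07 − 4:00 = 04:07 on Nov 25.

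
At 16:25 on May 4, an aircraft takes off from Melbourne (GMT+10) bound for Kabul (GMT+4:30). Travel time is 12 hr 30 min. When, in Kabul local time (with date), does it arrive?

Convert departure to UTC: 16:25 − 10:00 = 06:25 UTC on May 4.
Add 12 hours and 30 minutes travel time → 18:55 UTC.
Kabul is UTC+4:30, so local arrival = 18:55 + 4:30 = 23:25 on May 4.

23:25 on May 4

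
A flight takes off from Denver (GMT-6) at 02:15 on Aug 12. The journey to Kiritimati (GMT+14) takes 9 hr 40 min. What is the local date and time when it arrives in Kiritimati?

Convert departure to UTC: 02:15 + 6:00 = 08:15 UTC on Aug 12.
Add 9 hours 40 minutes travel time → 17:55 UTC.
Kiritimati is UTC+14:00, so local arrival = 17:55 + 14:00 = 07:55 on Aug 13.

07:55 on August 13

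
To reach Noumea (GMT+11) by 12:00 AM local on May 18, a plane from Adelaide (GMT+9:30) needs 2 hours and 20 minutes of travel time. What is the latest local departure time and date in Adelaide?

Target arrival in UTC: 12:00 AM − 11:00 = 1:00 PM on May 17.
Subtract 2 hours 20 minutes → departure 10:40 AM UTC on May 17.
Adelaide is UTC+9:30: 10:40 AM + 9:30 = 8:10 PM on May 17.

8:10 PM on May 17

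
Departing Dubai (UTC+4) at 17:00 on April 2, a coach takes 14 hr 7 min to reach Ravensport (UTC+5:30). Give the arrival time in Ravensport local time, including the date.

Convert departure to UTC: 17:00 − 4:00 = 13:00 UTC on Apr 2.
Add 14 hours 7 minutes travel time → 03:07 UTC (Apr 3).
Ravensport is UTC+5:30, so local arrival = 03:07 + 5:30 = 08:37 on Apr 3.

08:37 on April 3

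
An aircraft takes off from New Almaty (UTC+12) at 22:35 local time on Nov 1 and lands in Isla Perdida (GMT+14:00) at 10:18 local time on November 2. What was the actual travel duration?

9 hours 43 minutes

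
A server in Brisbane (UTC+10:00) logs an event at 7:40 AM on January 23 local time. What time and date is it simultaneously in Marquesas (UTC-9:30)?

12:10 PM on Jan 22

In UTC: 7:40 AM − 10:00 = 9:40 PM on Jan 22.
Marquesas is UTC−9:30: 9:40 PM − 9:30 = 12:10 PM on Jan 22.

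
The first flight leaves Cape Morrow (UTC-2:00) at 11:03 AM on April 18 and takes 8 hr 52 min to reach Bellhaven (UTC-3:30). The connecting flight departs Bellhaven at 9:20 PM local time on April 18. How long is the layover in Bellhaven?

Convert departure to UTC: 11:03 AM + 2:00 = 1:03 PM UTC on Apr 18.
Add 8 hours 52 minutes flight time → 9:55 PM UTC.
Bellhaven is UTC−3:30, so local arrival = 9:55 PM − 3:30 = 6:25 PM on Apr 18.
Layover = 9:20 PM − 6:25 PM = 2 hours 55 minutes.

2 hours 55 minutes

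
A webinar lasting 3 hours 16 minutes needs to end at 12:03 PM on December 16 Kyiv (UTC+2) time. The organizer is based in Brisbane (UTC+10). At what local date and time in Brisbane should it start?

Target end time in UTC: 12:03 PM − 2:00 = 10:03 AM on Dec 16.
Subtract 3 hours and 16 minutes → start 6:47 AM UTC on Dec 16.
Brisbane is UTC+10:00: 6:47 AM + 10:00 = 4:47 PM on Dec 16.

4:47 PM on December 16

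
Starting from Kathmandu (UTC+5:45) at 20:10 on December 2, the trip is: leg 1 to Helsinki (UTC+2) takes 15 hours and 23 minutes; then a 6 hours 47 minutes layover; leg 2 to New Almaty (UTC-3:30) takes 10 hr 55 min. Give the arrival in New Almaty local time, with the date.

Convert departure to UTC: 20:10 − 5:45 = 14:25 UTC on Dec 2.
Add 15 hours and 23 minutes leg 1 → 05:48 UTC (Dec 3).
Add 6 hours and 47 minutes layover in Helsinki → 12:35 UTC.
Add 10 hours and 55 minutes leg 2 → 23:30 UTC.
New Almaty is UTC−3:30, so local arrival = 23:30 − 3:30 = 20:00 on Dec 3.

20:00 on Dec 3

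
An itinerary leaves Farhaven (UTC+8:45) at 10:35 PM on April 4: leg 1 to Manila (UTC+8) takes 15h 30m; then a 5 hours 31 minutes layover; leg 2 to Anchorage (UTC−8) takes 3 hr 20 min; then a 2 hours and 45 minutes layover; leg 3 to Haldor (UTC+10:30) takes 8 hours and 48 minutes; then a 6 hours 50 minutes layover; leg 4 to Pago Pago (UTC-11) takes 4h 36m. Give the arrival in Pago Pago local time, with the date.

Convert departure to UTC: 10:35 PM − 8:45 = 1:50 PM UTC on Apr 4.
Add 15 hours 30 minutes leg 1 → 5:20 AM UTC (Apr 5).
Add 5 hours 31 minutes layover in Manila → 10:51 AM UTC.
Add 3 hours 20 minutes leg 2 → 2:11 PM UTC.
Add 2 hours 45 minutes layover in Anchorage → 4:56 PM UTC.
Add 8 hours and 48 minutes leg 3 → 1:44 AM UTC (Apr 6).
Add 6 hours and 50 minutes layover in Haldor → 8:34 AM UTC.
Add 4 hours and 36 minutes leg 4 → 1:10 PM UTC.
Pago Pago is UTC−11:00, so local arrival = 1:10 PM − 11:00 = 2:10 AM on Apr 6.

2:10 AM on Apr 6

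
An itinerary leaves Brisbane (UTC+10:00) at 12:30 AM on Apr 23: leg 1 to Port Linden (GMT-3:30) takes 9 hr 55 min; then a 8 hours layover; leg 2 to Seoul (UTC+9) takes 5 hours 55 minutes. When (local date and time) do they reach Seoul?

11:20 PM on April 23

Convert departure to UTC: 12:30 AM − 10:00 = 2:30 PM UTC on Apr 22.
Add 9 hours 55 minutes leg 1 → 12:25 AM UTC (Apr 23).
Add 8 hours layover in Port Linden → 8:25 AM UTC.
Add 5 hours and 55 minutes leg 2 → 2:20 PM UTC.
Seoul is UTC+9:00, so local arrival = 2:20 PM + 9:00 = 11:20 PM on Apr 23.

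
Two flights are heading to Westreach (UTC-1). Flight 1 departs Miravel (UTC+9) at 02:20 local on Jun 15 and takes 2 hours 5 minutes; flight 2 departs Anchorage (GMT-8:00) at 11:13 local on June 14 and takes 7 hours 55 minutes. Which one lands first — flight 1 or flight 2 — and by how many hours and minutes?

the first, by 7 hours 43 minutes

Flight 1 in UTC: 02:20 − 9:00 = 17:20 on Jun 14.
+2 hours and 5 minutes → arrive 19:25 UTC on Jun 14.
Flight 2 in UTC: 11:13 + 8:00 = 19:13 on Jun 14.
+7 hours 55 minutes → arrive 03:08 UTC on Jun 15.
Flight 1 lands earlier by 7 hours 43 minutes.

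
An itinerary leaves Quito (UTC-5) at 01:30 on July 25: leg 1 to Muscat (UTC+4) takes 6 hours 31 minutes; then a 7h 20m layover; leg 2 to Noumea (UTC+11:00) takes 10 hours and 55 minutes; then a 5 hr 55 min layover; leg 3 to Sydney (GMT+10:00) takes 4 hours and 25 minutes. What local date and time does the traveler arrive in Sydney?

Convert departure to UTC: 01:30 + 5:00 = 06:30 UTC on Jul 25.
Add 6 hours 31 minutes leg 1 → 13:01 UTC.
Add 7 hours and 20 minutes layover in Muscat → 20:21 UTC.
Add 10 hours 55 minutes leg 2 → 07:16 UTC (Jul 26).
Add 5 hours and 55 minutes layover in Noumea → 13:11 UTC.
Add 4 hours and 25 minutes leg 3 → 17:36 UTC.
Sydney is UTC+10:00, so local arrival = 17:36 + 10:00 = 03:36 on Jul 27.

03:36 on July 27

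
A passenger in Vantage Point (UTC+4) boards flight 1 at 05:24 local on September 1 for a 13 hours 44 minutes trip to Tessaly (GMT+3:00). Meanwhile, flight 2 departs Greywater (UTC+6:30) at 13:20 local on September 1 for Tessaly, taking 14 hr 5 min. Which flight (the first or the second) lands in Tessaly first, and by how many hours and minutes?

the first, by 5 hours 47 minutes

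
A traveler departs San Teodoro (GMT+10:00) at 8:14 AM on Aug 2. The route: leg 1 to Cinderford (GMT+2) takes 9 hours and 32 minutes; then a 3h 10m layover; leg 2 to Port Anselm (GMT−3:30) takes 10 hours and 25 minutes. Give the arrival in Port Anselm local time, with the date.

Convert departure to UTC: 8:14 AM − 10:00 = 10:14 PM UTC on Aug 1.
Add 9 hours and 32 minutes leg 1 → 7:46 AM UTC (Aug 2).
Add 3 hours and 10 minutes layover in Cinderford → 10:56 AM UTC.
Add 10 hours and 25 minutes leg 2 → 9:21 PM UTC.
Port Anselm is UTC−3:30, so local arrival = 9:21 PM − 3:30 = 5:51 PM on Aug 2.

5:51 PM on August 2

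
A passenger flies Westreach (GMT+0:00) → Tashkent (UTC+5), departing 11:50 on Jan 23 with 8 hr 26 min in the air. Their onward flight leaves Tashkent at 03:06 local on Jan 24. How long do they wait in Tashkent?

Westreach is at UTC+0, so departure is already 11:50 UTC on Jan 23.
Add 8 hours and 26 minutes flight time → 20:16 UTC.
Tashkent is UTC+5:00, so local arrival = 20:16 + 5:00 = 01:16 on Jan 24.
Layover = 03:06 − 01:16 = 1 hour 50 minutes.

1 hour 50 minutes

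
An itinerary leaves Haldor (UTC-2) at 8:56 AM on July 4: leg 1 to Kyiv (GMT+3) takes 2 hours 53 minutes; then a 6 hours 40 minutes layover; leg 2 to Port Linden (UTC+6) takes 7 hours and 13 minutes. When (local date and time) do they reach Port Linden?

9:42 AM on July 5

Convert departure to UTC: 8:56 AM + 2:00 = 10:56 AM UTC on Jul 4.
Add 2 hours and 53 minutes leg 1 → 1:49 PM UTC.
Add 6 hours 40 minutes layover in Kyiv → 8:29 PM UTC.
Add 7 hours 13 minutes leg 2 → 3:42 AM UTC (Jul 5).
Port Linden is UTC+6:00, so local arrival = 3:42 AM + 6:00 = 9:42 AM on Jul 5.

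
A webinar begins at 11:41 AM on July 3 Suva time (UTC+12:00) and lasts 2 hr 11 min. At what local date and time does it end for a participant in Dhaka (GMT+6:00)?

7:52 AM on July 3

Dhaka is 6:00 behind Suva.
After 2 hours and 11 minutes it is 1:52 PM in Suva.
Shift by the zone difference: 1:52 PM − 6:00 = 7:52 AM on Jul 3 in Dhaka.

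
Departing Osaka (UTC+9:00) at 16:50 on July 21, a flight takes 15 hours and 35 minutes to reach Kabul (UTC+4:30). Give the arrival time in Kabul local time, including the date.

03:55 on July 22

Convert departure to UTC: 16:50 − 9:00 = 07:50 UTC on Jul 21.
Add 15 hours and 35 minutes travel time → 23:25 UTC.
Kabul is UTC+4:30, so local arrival = 23:25 + 4:30 = 03:55 on Jul 22.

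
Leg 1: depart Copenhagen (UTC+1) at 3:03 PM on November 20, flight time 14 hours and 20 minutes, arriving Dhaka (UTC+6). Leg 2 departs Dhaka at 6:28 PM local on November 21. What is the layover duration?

Convert departure to UTC: 3:03 PM − 1:00 = 2:03 PM UTC on Nov 20.
Add 14 hours and 20 minutes flight time → 4:23 AM UTC (Nov 21).
Dhaka is UTC+6:00, so local arrival = 4:23 AM + 6:00 = 10:23 AM on Nov 21.
Layover = 6:28 PM − 10:23 AM = 8 hours 5 minutes.

8 hours 5 minutes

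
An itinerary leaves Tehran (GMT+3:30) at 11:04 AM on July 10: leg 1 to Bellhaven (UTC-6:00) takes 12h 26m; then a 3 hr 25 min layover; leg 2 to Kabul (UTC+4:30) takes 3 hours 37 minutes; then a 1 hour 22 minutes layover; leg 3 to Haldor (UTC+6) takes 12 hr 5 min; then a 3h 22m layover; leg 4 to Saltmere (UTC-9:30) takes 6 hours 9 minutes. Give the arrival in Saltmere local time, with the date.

4:30 PM on Jul 11

Convert departure to UTC: 11:04 AM − 3:30 = 7:34 AM UTC on Jul 10.
Add 12 hours and 26 minutes leg 1 → 8:00 PM UTC.
Add 3 hours and 25 minutes layover in Bellhaven → 11:25 PM UTC.
Add 3 hours and 37 minutes leg 2 → 3:02 AM UTC (Jul 11).
Add 1 hour and 22 minutes layover in Kabul → 4:24 AM UTC.
Add 12 hours 5 minutes leg 3 → 4:29 PM UTC.
Add 3 hours and 22 minutes layover in Haldor → 7:51 PM UTC.
Add 6 hours 9 minutes leg 4 → 2:00 AM UTC (Jul 12).
Saltmere is UTC−9:30, so local arrival = 2:00 AM − 9:30 = 4:30 PM on Jul 11.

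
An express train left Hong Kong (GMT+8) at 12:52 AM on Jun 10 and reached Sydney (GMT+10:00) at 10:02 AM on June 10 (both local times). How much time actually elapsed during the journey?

7 hours 10 minutes

Sydney is 2:00 ahead of Hong Kong.
Clock-face elapsed time (ignoring zones) is 9 hours 10 minutes.
Actual elapsed = 9 hours 10 minutes − 2:00 = 7 hours 10 minutes.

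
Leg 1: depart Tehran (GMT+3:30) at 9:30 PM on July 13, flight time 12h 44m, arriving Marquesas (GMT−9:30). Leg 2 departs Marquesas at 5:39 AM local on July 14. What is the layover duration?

Convert departure to UTC: 9:30 PM − 3:30 = 6:00 PM UTC on Jul 13.
Add 12 hours and 44 minutes flight time → 6:44 AM UTC (Jul 14).
Marquesas is UTC−9:30, so local arrival = 6:44 AM − 9:30 = 9:14 PM on Jul 13.
Layover = 5:39 AM − 9:14 PM (+1 day) = 8 hours 25 minutes.

8 hours 25 minutes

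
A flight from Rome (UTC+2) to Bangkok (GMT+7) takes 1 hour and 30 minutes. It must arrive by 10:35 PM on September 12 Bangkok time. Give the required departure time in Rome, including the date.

4:05 PM on Sep 12

Target arrival in UTC: 10:35 PM − 7:00 = 3:35 PM on Sep 12.
Subtract 1 hour 30 minutes → departure 2:05 PM UTC on Sep 12.
Rome is UTC+2:00: 2:05 PM + 2:00 = 4:05 PM on Sep 12.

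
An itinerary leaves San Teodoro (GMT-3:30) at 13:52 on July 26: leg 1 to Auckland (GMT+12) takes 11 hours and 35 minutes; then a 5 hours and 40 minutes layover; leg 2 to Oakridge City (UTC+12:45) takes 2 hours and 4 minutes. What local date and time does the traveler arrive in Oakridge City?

Convert departure to UTC: 13:52 + 3:30 = 17:22 UTC on Jul 26.
Add 11 hours and 35 minutes leg 1 → 04:57 UTC (Jul 27).
Add 5 hours 40 minutes layover in Auckland → 10:37 UTC.
Add 2 hours and 4 minutes leg 2 → 12:41 UTC.
Oakridge City is UTC+12:45, so local arrival = 12:41 + 12:45 = 01:26 on Jul 28.

01:26 on Jul 28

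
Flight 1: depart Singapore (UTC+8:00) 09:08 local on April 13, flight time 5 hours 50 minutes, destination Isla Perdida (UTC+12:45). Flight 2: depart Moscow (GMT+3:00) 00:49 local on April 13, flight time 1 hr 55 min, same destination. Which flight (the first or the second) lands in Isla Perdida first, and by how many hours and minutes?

the second, by 7 hours 14 minutes

Flight 1 in UTC: 09:08 − 8:00 = 01:08 on Apr 13.
+5 hours and 50 minutes → arrive 06:58 UTC on Apr 13.
Flight 2 in UTC: 00:49 − 3:00 = 21:49 on Apr 12.
+1 hour 55 minutes → arrive 23:44 UTC on Apr 12.
Flight 2 lands earlier by 7 hours 14 minutes.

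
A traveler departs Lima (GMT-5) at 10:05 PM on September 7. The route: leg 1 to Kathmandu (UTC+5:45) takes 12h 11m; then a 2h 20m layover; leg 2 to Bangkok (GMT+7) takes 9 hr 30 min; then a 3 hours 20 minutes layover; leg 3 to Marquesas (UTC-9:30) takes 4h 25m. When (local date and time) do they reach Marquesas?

1:21 AM on September 9

Convert departure to UTC: 10:05 PM + 5:00 = 3:05 AM UTC on Sep 8.
Add 12 hours 11 minutes leg 1 → 3:16 PM UTC.
Add 2 hours 20 minutes layover in Kathmandu → 5:36 PM UTC.
Add 9 hours and 30 minutes leg 2 → 3:06 AM UTC (Sep 9).
Add 3 hours 20 minutes layover in Bangkok → 6:26 AM UTC.
Add 4 hours 25 minutes leg 3 → 10:51 AM UTC.
Marquesas is UTC−9:30, so local arrival = 10:51 AM − 9:30 = 1:21 AM on Sep 9.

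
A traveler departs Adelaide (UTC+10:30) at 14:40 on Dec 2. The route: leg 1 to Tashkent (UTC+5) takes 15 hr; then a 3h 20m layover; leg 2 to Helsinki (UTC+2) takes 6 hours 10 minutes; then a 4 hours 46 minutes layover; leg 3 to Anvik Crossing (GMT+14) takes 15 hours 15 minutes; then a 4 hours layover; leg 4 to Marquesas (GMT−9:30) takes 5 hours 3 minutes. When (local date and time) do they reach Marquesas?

00:14 on Dec 4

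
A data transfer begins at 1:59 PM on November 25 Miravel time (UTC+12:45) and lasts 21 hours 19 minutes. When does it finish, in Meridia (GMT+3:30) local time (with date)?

Convert start to UTC: 1:59 PM − 12:45 = 1:14 AM UTC on Nov 25.
Add 21 hours 19 minutes duration → 10:33 PM UTC.
Meridia is UTC+3:30, so local end time = 10:33 PM + 3:30 = 2:03 AM on Nov 26.

2:03 AM on November 26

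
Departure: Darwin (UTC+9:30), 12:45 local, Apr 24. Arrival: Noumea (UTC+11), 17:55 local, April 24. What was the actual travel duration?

3 hours 40 minutes

Departure in UTC: 12:45 − 9:30 = 03:15 on Apr 24.
Arrival in UTC: 17:55 − 11:00 = 06:55 on Apr 24.
Elapsed = 06:55 − 03:15 = 3 hours 40 minutes.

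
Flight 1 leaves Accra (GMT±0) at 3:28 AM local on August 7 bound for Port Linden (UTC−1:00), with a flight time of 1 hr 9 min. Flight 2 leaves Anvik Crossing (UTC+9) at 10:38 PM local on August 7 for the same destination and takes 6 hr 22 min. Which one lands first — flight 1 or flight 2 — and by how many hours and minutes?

the first, by 15 hours 23 minutes

Flight 1 departs at 3:28 AM UTC (Aug 7).
+1 hour and 9 minutes → arrive 4:37 AM UTC on Aug 7.
Flight 2 in UTC: 10:38 PM − 9:00 = 1:38 PM on Aug 7.
+6 hours and 22 minutes → arrive 8:00 PM UTC on Aug 7.
Flight 1 lands earlier by 15 hours 23 minutes.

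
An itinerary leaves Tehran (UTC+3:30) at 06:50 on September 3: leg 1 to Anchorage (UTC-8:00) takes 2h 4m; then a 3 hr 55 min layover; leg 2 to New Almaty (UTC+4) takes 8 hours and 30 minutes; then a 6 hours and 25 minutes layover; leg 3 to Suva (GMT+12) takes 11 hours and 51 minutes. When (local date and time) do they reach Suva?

Convert departure to UTC: 06:50 − 3:30 = 03:20 UTC on Sep 3.
Add 2 hours and 4 minutes leg 1 → 05:24 UTC.
Add 3 hours 55 minutes layover in Anchorage → 09:19 UTC.
Add 8 hours 30 minutes leg 2 → 17:49 UTC.
Add 6 hours and 25 minutes layover in New Almaty → 00:14 UTC (Sep 4).
Add 11 hours 51 minutes leg 3 → 12:05 UTC.
Suva is UTC+12:00, so local arrival = 12:05 + 12:00 = 00:05 on Sep 5.

00:05 on September 5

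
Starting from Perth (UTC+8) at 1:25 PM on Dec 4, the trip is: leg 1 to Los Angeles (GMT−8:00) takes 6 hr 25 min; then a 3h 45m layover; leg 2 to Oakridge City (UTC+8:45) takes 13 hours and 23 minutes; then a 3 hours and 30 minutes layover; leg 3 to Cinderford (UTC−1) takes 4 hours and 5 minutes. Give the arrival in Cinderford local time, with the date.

11:33 AM on Dec 5

Convert departure to UTC: 1:25 PM − 8:00 = 5:25 AM UTC on Dec 4.
Add 6 hours and 25 minutes leg 1 → 11:50 AM UTC.
Add 3 hours and 45 minutes layover in Los Angeles → 3:35 PM UTC.
Add 13 hours 23 minutes leg 2 → 4:58 AM UTC (Dec 5).
Add 3 hours and 30 minutes layover in Oakridge City → 8:28 AM UTC.
Add 4 hours 5 minutes leg 3 → 12:33 PM UTC.
Cinderford is UTC−1:00, so local arrival = 12:33 PM − 1:00 = 11:33 AM on Dec 5.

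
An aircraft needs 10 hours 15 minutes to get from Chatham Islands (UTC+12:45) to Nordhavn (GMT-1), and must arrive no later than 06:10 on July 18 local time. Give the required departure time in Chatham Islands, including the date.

09:40 on July 18

Target arrival in UTC: 06:10 + 1:00 = 07:10 on Jul 18.
Subtract 10 hours and 15 minutes → departure 20:55 UTC on Jul 17.
Chatham Islands is UTC+12:45: 20:55 + 12:45 = 09:40 on Jul 18.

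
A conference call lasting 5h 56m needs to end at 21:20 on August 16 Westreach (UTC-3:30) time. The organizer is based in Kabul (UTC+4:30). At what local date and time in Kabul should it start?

23:24 on Aug 16

Target end time in UTC: 21:20 + 3:30 = 00:50 on Aug 17.
Subtract 5 hours and 56 minutes → start 18:54 UTC on Aug 16.
Kabul is UTC+4:30: 18:54 + 4:30 = 23:24 on Aug 16.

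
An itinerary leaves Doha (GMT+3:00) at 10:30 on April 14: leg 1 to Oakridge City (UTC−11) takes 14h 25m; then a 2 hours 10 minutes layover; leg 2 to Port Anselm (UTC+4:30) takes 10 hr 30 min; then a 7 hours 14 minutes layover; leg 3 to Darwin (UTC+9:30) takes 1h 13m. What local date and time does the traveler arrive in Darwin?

04:32 on April 16

Convert departure to UTC: 10:30 − 3:00 = 07:30 UTC on Apr 14.
Add 14 hours and 25 minutes leg 1 → 21:55 UTC.
Add 2 hours 10 minutes layover in Oakridge City → 00:05 UTC (Apr 15).
Add 10 hours and 30 minutes leg 2 → 10:35 UTC.
Add 7 hours and 14 minutes layover in Port Anselm → 17:49 UTC.
Add 1 hour 13 minutes leg 3 → 19:02 UTC.
Darwin is UTC+9:30, so local arrival = 19:02 + 9:30 = 04:32 on Apr 16.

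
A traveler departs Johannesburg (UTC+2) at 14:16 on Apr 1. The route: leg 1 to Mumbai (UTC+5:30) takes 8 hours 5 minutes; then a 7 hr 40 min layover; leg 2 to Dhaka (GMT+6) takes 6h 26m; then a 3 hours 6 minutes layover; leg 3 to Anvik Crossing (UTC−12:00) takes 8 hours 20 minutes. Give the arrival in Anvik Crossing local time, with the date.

09:53 on April 2

Convert departure to UTC: 14:16 − 2:00 = 12:16 UTC on Apr 1.
Add 8 hours and 5 minutes leg 1 → 20:21 UTC.
Add 7 hours 40 minutes layover in Mumbai → 04:01 UTC (Apr 2).
Add 6 hours 26 minutes leg 2 → 10:27 UTC.
Add 3 hours and 6 minutes layover in Dhaka → 13:33 UTC.
Add 8 hours 20 minutes leg 3 → 21:53 UTC.
Anvik Crossing is UTC−12:00, so local arrival = 21:53 − 12:00 = 09:53 on Apr 2.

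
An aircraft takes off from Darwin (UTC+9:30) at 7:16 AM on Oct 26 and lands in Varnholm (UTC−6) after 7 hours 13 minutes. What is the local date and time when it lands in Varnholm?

10:59 PM on October 25

Convert departure to UTC: 7:16 AM − 9:30 = 9:46 PM UTC on Oct 25.
Add 7 hours and 13 minutes travel time → 4:59 AM UTC (Oct 26).
Varnholm is UTC−6:00, so local arrival = 4:59 AM − 6:00 = 10:59 PM on Oct 25.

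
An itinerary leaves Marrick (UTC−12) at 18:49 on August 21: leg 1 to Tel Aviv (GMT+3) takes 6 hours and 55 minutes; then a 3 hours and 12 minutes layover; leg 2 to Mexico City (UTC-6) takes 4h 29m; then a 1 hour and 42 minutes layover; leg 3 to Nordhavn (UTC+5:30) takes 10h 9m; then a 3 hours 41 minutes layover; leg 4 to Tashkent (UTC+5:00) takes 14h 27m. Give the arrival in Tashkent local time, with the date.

08:24 on Aug 24

Convert departure to UTC: 18:49 + 12:00 = 06:49 UTC on Aug 22.
Add 6 hours 55 minutes leg 1 → 13:44 UTC.
Add 3 hours 12 minutes layover in Tel Aviv → 16:56 UTC.
Add 4 hours 29 minutes leg 2 → 21:25 UTC.
Add 1 hour 42 minutes layover in Mexico City → 23:07 UTC.
Add 10 hours and 9 minutes leg 3 → 09:16 UTC (Aug 23).
Add 3 hours and 41 minutes layover in Nordhavn → 12:57 UTC.
Add 14 hours 27 minutes leg 4 → 03:24 UTC (Aug 24).
Tashkent is UTC+5:00, so local arrival = 03:24 + 5:00 = 08:24 on Aug 24.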